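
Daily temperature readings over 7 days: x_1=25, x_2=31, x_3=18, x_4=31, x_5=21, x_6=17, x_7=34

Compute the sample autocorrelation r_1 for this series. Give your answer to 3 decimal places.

Mean x̄ = (25 + 31 + 18 + 31 + 21 + 17 + 34)/7 = 25.2857
Numerator Σ_{t=1}^{6}(x_t−x̄)(x_{t+1}−x̄) = -146.0816
Denominator Σ(x_t−x̄)² = 281.4286
r_1 = -146.0816 / 281.4286 = -0.519

-0.519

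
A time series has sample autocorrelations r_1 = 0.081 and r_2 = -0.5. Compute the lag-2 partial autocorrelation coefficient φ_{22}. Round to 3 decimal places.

-0.510

φ_{22} = (r_2 − r_1²) / (1 − r_1²)
r_1² = (0.081)² = 0.006561
Numerator = -0.5 − 0.0066 = -0.5066; denominator = 1 − 0.0066 = 0.9934
φ_{22} = -0.5066 / 0.9934 = -0.510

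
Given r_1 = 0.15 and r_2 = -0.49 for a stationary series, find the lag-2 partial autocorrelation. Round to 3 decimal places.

-0.524

φ_{22} = (r_2 − r_1²) / (1 − r_1²)
r_1² = (0.15)² = 0.0225
Numerator = -0.49 − 0.0225 = -0.5125; denominator = 1 − 0.0225 = 0.9775
φ_{22} = -0.5125 / 0.9775 = -0.524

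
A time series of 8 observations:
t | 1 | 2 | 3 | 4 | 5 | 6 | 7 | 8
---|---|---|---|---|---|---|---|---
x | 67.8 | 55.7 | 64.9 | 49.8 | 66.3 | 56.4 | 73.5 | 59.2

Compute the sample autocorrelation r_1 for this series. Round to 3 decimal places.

-0.631

Mean x̄ = (67.8 + 55.7 + 64.9 + 49.8 + 66.3 + 56.4 + 73.5 + 59.2)/8 = 61.7000
Deviations from mean: 6.1000, -6.0000, 3.2000, -11.9000, 4.6000, -5.3000, 11.8000, -2.5000
Σ(x_t−x̄)(x_{t+1}−x̄) = (-36.6000) + (-19.2000) + (-38.0800) + (-54.7400) + (-24.3800) + (-62.5400) + (-29.5000) = -265.0400
Denominator Σ(x_t−x̄)² = 419.8000
r_1 = -265.0400 / 419.8000 = -0.631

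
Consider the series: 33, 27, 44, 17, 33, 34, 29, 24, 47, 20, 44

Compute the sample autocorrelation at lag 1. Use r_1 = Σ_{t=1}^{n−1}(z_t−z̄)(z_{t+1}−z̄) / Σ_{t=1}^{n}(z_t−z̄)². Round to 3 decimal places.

-0.694

Mean z̄ = (33 + 27 + 44 + 17 + 33 + 34 + 29 + 24 + 47 + 20 + 44)/11 = 32.0000
Numerator Σ_{t=1}^{10}(z_t−z̄)(z_{t+1}−z̄) = -684.0000
Denominator Σ(z_t−z̄)² = 986.0000
r_1 = -684.0000 / 986.0000 = -0.694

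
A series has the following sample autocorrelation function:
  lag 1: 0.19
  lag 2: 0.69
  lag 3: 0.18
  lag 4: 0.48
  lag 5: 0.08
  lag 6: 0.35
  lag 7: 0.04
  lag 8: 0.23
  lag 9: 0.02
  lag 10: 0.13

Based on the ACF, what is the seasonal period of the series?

2

The largest autocorrelation is r_2 = 0.69, with weaker echoes at lags 4 (0.48), 6 (0.35) and 8 (0.23); the remaining lags stay at or below 0.19.
The dominant spike at lag 2 indicates a seasonal period of 2.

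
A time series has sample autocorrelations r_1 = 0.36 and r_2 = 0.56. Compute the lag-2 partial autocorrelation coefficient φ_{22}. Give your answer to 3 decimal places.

φ_{22} = (r_2 − r_1²) / (1 − r_1²)
r_1² = (0.36)² = 0.1296
Numerator = 0.56 − 0.1296 = 0.4304; denominator = 1 − 0.1296 = 0.8704
φ_{22} = 0.4304 / 0.8704 = 0.494

0.494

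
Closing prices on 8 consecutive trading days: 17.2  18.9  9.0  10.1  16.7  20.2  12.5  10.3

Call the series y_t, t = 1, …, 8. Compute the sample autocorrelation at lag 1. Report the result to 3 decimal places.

Mean ȳ = (17.2 + 18.9 + 9.0 + 10.1 + 16.7 + 20.2 + 12.5 + 10.3)/8 = 14.3625
Numerator Σ_{t=1}^{7}(y_t−ȳ)(y_{t+1}−ȳ) = 11.7761
Denominator Σ(y_t−ȳ)² = 135.0788
r_1 = 11.7761 / 135.0788 = 0.087

0.087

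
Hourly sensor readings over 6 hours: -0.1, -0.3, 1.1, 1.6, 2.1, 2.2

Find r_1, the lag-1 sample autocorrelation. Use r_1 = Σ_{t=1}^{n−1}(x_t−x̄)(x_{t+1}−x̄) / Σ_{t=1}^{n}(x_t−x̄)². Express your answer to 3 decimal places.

Mean x̄ = (-0.1 − 0.3 + 1.1 + 1.6 + 2.1 + 2.2)/6 = 1.1000
Deviations from mean: -1.2000, -1.4000, 0.0000, 0.5000, 1.0000, 1.1000
Σ(x_t−x̄)(x_{t+1}−x̄) = (1.6800) + (0.0000) + (0.0000) + (0.5000) + (1.1000) = 3.2800
Denominator Σ(x_t−x̄)² = 5.8600
r_1 = 3.2800 / 5.8600 = 0.560

0.560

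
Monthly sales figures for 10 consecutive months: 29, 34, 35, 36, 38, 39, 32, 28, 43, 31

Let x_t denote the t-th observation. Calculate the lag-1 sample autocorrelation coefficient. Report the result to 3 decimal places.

-0.281

Mean x̄ = (29 + 34 + 35 + 36 + 38 + 39 + 32 + 28 + 43 + 31)/10 = 34.5000
Numerator Σ_{t=1}^{9}(x_t−x̄)(x_{t+1}−x̄) = -55.7500
Denominator Σ(x_t−x̄)² = 198.5000
r_1 = -55.7500 / 198.5000 = -0.281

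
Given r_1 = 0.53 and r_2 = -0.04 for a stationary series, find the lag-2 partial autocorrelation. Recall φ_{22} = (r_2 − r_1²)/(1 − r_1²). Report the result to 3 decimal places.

φ_{22} = (r_2 − r_1²) / (1 − r_1²)
r_1² = (0.53)² = 0.2809
Numerator = -0.04 − 0.2809 = -0.3209; denominator = 1 − 0.2809 = 0.7191
φ_{22} = -0.3209 / 0.7191 = -0.446

-0.446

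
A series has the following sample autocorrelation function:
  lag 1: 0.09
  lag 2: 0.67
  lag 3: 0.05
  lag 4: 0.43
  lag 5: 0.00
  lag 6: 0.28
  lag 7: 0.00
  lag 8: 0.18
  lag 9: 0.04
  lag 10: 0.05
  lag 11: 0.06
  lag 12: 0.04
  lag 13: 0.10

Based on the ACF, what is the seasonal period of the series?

2

The largest autocorrelation is r_2 = 0.67, with weaker echoes at lags 4 (0.43), 6 (0.28) and 8 (0.18); the remaining lags stay at or below 0.10.
The dominant spike at lag 2 indicates a seasonal period of 2.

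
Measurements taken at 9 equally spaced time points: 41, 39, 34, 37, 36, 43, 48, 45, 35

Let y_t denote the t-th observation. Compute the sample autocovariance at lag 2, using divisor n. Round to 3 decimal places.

Mean ȳ = (41 + 39 + 34 + 37 + 36 + 43 + 48 + 45 + 35)/9 = 39.7778
Σ_{t=1}^{7}(y_t−ȳ)(y_{t+2}−ȳ) = -45.5432
γ_2 = -45.5432 / 9 = -5.060

-5.060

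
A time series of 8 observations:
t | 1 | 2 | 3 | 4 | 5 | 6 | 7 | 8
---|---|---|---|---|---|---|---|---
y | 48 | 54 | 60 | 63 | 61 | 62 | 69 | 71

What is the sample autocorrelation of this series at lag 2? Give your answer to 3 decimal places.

0.028

Mean ȳ = (48 + 54 + 60 + 63 + 61 + 62 + 69 + 71)/8 = 61.0000
Deviations from mean: -13.0000, -7.0000, -1.0000, 2.0000, 0.0000, 1.0000, 8.0000, 10.0000
Numerator Σ_{t=1}^{6}(y_t−ȳ)(y_{t+2}−ȳ) = 11.0000
Denominator Σ(y_t−ȳ)² = 388.0000
r_2 = 11.0000 / 388.0000 = 0.028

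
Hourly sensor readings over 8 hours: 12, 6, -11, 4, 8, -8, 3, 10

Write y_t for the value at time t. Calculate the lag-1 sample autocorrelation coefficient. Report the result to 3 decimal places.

Mean ȳ = (12 + 6 − 11 + 4 + 8 − 8 + 3 + 10)/8 = 3.0000
Deviations from mean: 9.0000, 3.0000, -14.0000, 1.0000, 5.0000, -11.0000, 0.0000, 7.0000
Σ(y_t−ȳ)(y_{t+1}−ȳ) = (27.0000) + (-42.0000) + (-14.0000) + (5.0000) + (-55.0000) + (0.0000) + (0.0000) = -79.0000
Denominator Σ(y_t−ȳ)² = 482.0000
r_1 = -79.0000 / 482.0000 = -0.164

-0.164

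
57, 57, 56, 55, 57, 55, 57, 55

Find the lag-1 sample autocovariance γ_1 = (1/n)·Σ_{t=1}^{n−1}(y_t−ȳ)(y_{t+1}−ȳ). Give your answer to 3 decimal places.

-0.393

Mean ȳ = (57 + 57 + 56 + 55 + 57 + 55 + 57 + 55)/8 = 56.1250
Σ_{t=1}^{7}(y_t−ȳ)(y_{t+1}−ȳ) = -3.1406
γ_1 = -3.1406 / 8 = -0.393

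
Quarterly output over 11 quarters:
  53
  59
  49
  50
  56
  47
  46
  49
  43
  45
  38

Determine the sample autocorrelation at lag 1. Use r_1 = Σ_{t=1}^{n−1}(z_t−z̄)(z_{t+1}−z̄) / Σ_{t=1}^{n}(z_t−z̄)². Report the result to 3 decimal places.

Mean z̄ = (53 + 59 + 49 + 50 + 56 + 47 + 46 + 49 + 43 + 45 + 38)/11 = 48.6364
Numerator Σ_{t=1}^{10}(z_t−z̄)(z_{t+1}−z̄) = 107.9587
Denominator Σ(z_t−z̄)² = 350.5455
r_1 = 107.9587 / 350.5455 = 0.308

0.308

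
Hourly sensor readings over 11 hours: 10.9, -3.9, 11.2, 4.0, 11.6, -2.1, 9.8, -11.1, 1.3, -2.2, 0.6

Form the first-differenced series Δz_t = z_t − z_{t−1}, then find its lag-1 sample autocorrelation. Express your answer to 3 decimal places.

-0.817

First differences Δz: -14.8, 15.1, -7.2, 7.6, -13.7, 11.9, -20.9, 12.4, -3.5, 2.8
Mean of differences = -1.0300
Numerator Σ(Δz_t−Δz̄)(Δz_{t+1}−Δz̄) = -1214.4499
Denominator Σ(Δz_t−Δz̄)² = 1486.0010
r_1(Δz) = -1214.4499 / 1486.0010 = -0.817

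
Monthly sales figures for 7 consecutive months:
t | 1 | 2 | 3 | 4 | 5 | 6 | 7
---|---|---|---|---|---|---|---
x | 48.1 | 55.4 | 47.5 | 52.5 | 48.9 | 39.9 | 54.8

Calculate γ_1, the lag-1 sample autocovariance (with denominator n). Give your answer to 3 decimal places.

-10.386

Mean x̄ = (48.1 + 55.4 + 47.5 + 52.5 + 48.9 + 39.9 + 54.8)/7 = 49.5857
Deviations: -1.4857, 5.8143, -2.0857, 2.9143, -0.6857, -9.6857, 5.2143
Σ_{t=1}^{6}(x_t−x̄)(x_{t+1}−x̄) = -72.7045
γ_1 = -72.7045 / 7 = -10.386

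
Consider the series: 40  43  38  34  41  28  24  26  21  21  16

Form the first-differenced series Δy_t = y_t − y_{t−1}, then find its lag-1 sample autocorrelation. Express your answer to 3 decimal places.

First differences Δy: 3, -5, -4, 7, -13, -4, 2, -5, 0, -5
Mean of differences = -2.4000
Numerator Σ(Δy_t−Δȳ)(Δy_{t+1}−Δȳ) = -138.5600
Denominator Σ(Δy_t−Δȳ)² = 280.4000
r_1(Δy) = -138.5600 / 280.4000 = -0.494

-0.494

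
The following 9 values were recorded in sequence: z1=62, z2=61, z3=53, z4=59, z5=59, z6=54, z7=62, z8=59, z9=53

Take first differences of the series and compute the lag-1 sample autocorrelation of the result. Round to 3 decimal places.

First differences Δz: -1, -8, 6, 0, -5, 8, -3, -6
Mean of differences = -1.1250
Numerator Σ(Δz_t−Δz̄)(Δz_{t+1}−Δz̄) = -89.5156
Denominator Σ(Δz_t−Δz̄)² = 224.8750
r_1(Δz) = -89.5156 / 224.8750 = -0.398

-0.398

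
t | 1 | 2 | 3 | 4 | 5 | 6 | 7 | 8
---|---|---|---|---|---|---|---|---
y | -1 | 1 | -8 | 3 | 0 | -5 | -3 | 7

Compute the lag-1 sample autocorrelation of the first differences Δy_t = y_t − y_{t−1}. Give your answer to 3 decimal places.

First differences Δy: 2, -9, 11, -3, -5, 2, 10
Mean of differences = 1.1429
Numerator Σ(Δy_t−Δȳ)(Δy_{t+1}−Δȳ) = -121.7347
Denominator Σ(Δy_t−Δȳ)² = 334.8571
r_1(Δy) = -121.7347 / 334.8571 = -0.364

-0.364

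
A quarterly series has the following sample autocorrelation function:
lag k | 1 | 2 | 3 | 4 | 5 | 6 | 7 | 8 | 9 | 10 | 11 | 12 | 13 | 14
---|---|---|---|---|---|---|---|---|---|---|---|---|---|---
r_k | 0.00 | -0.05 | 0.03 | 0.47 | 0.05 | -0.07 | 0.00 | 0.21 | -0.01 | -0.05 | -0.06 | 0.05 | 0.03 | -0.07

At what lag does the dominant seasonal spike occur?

The largest autocorrelation is r_4 = 0.47, with a weaker echo at lag 8 (0.21); the remaining lags stay at or below 0.05.
The dominant spike at lag 4 indicates a seasonal period of 4.

4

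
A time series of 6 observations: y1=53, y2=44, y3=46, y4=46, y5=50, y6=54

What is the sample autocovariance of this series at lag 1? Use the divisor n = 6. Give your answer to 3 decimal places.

Mean ȳ = (53 + 44 + 46 + 46 + 50 + 54)/6 = 48.8333
Deviations: 4.1667, -4.8333, -2.8333, -2.8333, 1.1667, 5.1667
Σ_{t=1}^{5}(y_t−ȳ)(y_{t+1}−ȳ) = 4.3056
γ_1 = 4.3056 / 6 = 0.718

0.718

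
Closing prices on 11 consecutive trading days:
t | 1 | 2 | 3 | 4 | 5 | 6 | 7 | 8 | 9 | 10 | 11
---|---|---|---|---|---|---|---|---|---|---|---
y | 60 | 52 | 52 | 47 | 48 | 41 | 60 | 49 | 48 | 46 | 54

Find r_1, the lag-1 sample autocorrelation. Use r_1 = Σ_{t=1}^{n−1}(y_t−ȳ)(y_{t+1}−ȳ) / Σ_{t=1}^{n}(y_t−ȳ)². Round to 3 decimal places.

-0.179

Mean ȳ = (60 + 52 + 52 + 47 + 48 + 41 + 60 + 49 + 48 + 46 + 54)/11 = 50.6364
Numerator Σ_{t=1}^{10}(y_t−ȳ)(y_{t+1}−ȳ) = -59.9504
Denominator Σ(y_t−ȳ)² = 334.5455
r_1 = -59.9504 / 334.5455 = -0.179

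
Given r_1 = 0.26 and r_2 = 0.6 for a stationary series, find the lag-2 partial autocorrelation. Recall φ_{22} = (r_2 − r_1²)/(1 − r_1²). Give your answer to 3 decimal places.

φ_{22} = (r_2 − r_1²) / (1 − r_1²)
r_1² = (0.26)² = 0.0676
Numerator = 0.6 − 0.0676 = 0.5324; denominator = 1 − 0.0676 = 0.9324
φ_{22} = 0.5324 / 0.9324 = 0.571

0.571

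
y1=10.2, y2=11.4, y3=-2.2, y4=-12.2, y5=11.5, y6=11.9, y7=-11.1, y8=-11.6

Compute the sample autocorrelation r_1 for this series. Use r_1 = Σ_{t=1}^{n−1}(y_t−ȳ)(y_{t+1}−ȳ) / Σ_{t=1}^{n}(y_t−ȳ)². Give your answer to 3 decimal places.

0.111

Mean ȳ = (10.2 + 11.4 − 2.2 − 12.2 + 11.5 + 11.9 − 11.1 − 11.6)/8 = 0.9875
Numerator Σ_{t=1}^{7}(y_t−ȳ)(y_{t+1}−ȳ) = 101.1011
Denominator Σ(y_t−ȳ)² = 911.5088
r_1 = 101.1011 / 911.5088 = 0.111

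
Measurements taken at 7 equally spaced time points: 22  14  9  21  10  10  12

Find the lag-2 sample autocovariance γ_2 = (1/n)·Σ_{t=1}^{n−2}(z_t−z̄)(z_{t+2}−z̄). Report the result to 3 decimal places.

Mean z̄ = (22 + 14 + 9 + 21 + 10 + 10 + 12)/7 = 14.0000
Deviations: 8.0000, 0.0000, -5.0000, 7.0000, -4.0000, -4.0000, -2.0000
Σ_{t=1}^{5}(z_t−z̄)(z_{t+2}−z̄) = -40.0000
γ_2 = -40.0000 / 7 = -5.714

-5.714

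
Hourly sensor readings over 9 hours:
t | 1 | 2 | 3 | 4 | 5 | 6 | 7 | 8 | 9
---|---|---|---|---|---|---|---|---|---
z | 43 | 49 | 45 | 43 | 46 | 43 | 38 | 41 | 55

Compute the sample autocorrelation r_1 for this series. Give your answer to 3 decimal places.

-0.063

Mean z̄ = (43 + 49 + 45 + 43 + 46 + 43 + 38 + 41 + 55)/9 = 44.7778
Numerator Σ_{t=1}^{8}(z_t−z̄)(z_{t+1}−z̄) = -12.2716
Denominator Σ(z_t−z̄)² = 193.5556
r_1 = -12.2716 / 193.5556 = -0.063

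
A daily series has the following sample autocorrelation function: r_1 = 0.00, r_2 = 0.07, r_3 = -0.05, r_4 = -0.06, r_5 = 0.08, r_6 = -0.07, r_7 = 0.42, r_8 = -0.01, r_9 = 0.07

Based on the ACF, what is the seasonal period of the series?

The largest autocorrelation is r_7 = 0.42; the remaining lags stay at or below 0.08.
The dominant spike at lag 7 indicates a seasonal period of 7.

7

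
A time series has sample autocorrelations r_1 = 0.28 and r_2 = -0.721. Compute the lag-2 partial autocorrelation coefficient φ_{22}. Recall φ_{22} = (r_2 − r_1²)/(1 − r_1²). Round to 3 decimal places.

-0.867

φ_{22} = (r_2 − r_1²) / (1 − r_1²)
r_1² = (0.28)² = 0.0784
Numerator = -0.721 − 0.0784 = -0.7994; denominator = 1 − 0.0784 = 0.9216
φ_{22} = -0.7994 / 0.9216 = -0.867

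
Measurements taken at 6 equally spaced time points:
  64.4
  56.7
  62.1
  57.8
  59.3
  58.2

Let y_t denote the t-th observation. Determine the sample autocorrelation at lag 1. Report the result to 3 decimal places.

Mean ȳ = (64.4 + 56.7 + 62.1 + 57.8 + 59.3 + 58.2)/6 = 59.7500
Numerator Σ_{t=1}^{5}(y_t−ȳ)(y_{t+1}−ȳ) = -24.3575
Denominator Σ(y_t−ȳ)² = 42.8550
r_1 = -24.3575 / 42.8550 = -0.568

-0.568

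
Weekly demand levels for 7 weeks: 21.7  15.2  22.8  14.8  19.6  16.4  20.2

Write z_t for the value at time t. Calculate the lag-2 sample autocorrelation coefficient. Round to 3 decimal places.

Mean z̄ = (21.7 + 15.2 + 22.8 + 14.8 + 19.6 + 16.4 + 20.2)/7 = 18.6714
Deviations from mean: 3.0286, -3.4714, 4.1286, -3.8714, 0.9286, -2.2714, 1.5286
Σ(z_t−z̄)(z_{t+2}−z̄) = (12.5037) + (13.4394) + (3.8337) + (8.7937) + (1.4194) = 39.9898
Denominator Σ(z_t−z̄)² = 61.6143
r_2 = 39.9898 / 61.6143 = 0.649

0.649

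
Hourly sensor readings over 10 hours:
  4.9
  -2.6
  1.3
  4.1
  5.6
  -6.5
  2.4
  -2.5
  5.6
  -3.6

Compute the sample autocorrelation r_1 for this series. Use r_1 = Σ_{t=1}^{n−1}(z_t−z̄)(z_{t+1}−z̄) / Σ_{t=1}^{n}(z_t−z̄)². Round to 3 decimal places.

Mean z̄ = (4.9 − 2.6 + 1.3 + 4.1 + 5.6 − 6.5 + 2.4 − 2.5 + 5.6 − 3.6)/10 = 0.8700
Numerator Σ_{t=1}^{9}(z_t−z̄)(z_{t+1}−z̄) = -87.1849
Denominator Σ(z_t−z̄)² = 171.6410
r_1 = -87.1849 / 171.6410 = -0.508

-0.508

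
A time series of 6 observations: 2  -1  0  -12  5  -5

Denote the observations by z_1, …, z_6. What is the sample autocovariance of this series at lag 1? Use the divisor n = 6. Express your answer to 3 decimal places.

Mean z̄ = (2 − 1 + 0 − 12 + 5 − 5)/6 = -1.8333
Σ_{t=1}^{5}(z_t−z̄)(z_{t+1}−z̄) = -105.0278
γ_1 = -105.0278 / 6 = -17.505

-17.505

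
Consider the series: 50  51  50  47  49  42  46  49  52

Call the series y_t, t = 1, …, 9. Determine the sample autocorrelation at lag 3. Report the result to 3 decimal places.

-0.403

Mean ȳ = (50 + 51 + 50 + 47 + 49 + 42 + 46 + 49 + 52)/9 = 48.4444
Σ(y_t−ȳ)(y_{t+3}−ȳ) = (-2.2469) + (1.4198) + (-10.0247) + (3.5309) + (0.3086) + (-22.9136) = -29.9259
Denominator Σ(y_t−ȳ)² = 74.2222
r_3 = -29.9259 / 74.2222 = -0.403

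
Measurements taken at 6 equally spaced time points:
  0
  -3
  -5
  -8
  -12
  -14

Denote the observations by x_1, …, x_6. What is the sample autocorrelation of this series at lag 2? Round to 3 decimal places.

Mean x̄ = (0 − 3 − 5 − 8 − 12 − 14)/6 = -7.0000
Deviations from mean: 7.0000, 4.0000, 2.0000, -1.0000, -5.0000, -7.0000
Numerator Σ_{t=1}^{4}(x_t−x̄)(x_{t+2}−x̄) = 7.0000
Denominator Σ(x_t−x̄)² = 144.0000
r_2 = 7.0000 / 144.0000 = 0.049

0.049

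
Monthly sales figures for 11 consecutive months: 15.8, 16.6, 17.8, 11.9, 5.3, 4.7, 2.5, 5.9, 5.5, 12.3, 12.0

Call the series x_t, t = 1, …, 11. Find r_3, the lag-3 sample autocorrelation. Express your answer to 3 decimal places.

-0.195

Mean x̄ = (15.8 + 16.6 + 17.8 + 11.9 + 5.3 + 4.7 + 2.5 + 5.9 + 5.5 + 12.3 + 12.0)/11 = 10.0273
Numerator Σ_{t=1}^{8}(x_t−x̄)(x_{t+3}−x̄) = -57.3850
Denominator Σ(x_t−x̄)² = 294.4218
r_3 = -57.3850 / 294.4218 = -0.195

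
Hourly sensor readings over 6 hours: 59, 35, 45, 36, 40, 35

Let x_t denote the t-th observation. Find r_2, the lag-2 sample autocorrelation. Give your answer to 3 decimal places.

Mean x̄ = (59 + 35 + 45 + 36 + 40 + 35)/6 = 41.6667
Deviations from mean: 17.3333, -6.6667, 3.3333, -5.6667, -1.6667, -6.6667
Σ(x_t−x̄)(x_{t+2}−x̄) = (57.7778) + (37.7778) + (-5.5556) + (37.7778) = 127.7778
Denominator Σ(x_t−x̄)² = 435.3333
r_2 = 127.7778 / 435.3333 = 0.294

0.294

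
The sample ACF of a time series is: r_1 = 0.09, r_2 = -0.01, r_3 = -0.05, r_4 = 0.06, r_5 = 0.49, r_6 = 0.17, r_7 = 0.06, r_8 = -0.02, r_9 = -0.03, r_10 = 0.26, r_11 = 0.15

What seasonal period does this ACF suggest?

The largest autocorrelation is r_5 = 0.49, with a weaker echo at lag 10 (0.26); the remaining lags stay at or below 0.17.
The dominant spike at lag 5 indicates a seasonal period of 5.

5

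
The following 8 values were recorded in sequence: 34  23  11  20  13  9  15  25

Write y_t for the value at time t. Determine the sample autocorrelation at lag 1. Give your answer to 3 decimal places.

0.171

Mean ȳ = (34 + 23 + 11 + 20 + 13 + 9 + 15 + 25)/8 = 18.7500
Deviations from mean: 15.2500, 4.2500, -7.7500, 1.2500, -5.7500, -9.7500, -3.7500, 6.2500
Σ(y_t−ȳ)(y_{t+1}−ȳ) = (64.8125) + (-32.9375) + (-9.6875) + (-7.1875) + (56.0625) + (36.5625) + (-23.4375) = 84.1875
Denominator Σ(y_t−ȳ)² = 493.5000
r_1 = 84.1875 / 493.5000 = 0.171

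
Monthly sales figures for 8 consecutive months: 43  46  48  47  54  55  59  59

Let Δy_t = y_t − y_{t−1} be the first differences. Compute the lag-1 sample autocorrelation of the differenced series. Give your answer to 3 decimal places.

First differences Δy: 3, 2, -1, 7, 1, 4, 0
Mean of differences = 2.2857
Numerator Σ(Δy_t−Δȳ)(Δy_{t+1}−Δȳ) = -26.9388
Denominator Σ(Δy_t−Δȳ)² = 43.4286
r_1(Δy) = -26.9388 / 43.4286 = -0.620

-0.620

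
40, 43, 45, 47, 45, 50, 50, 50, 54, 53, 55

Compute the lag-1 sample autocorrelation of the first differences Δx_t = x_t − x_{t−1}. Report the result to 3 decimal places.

First differences Δx: 3, 2, 2, -2, 5, 0, 0, 4, -1, 2
Mean of differences = 1.5000
Numerator Σ(Δx_t−Δx̄)(Δx_{t+1}−Δx̄) = -27.2500
Denominator Σ(Δx_t−Δx̄)² = 44.5000
r_1(Δx) = -27.2500 / 44.5000 = -0.612

-0.612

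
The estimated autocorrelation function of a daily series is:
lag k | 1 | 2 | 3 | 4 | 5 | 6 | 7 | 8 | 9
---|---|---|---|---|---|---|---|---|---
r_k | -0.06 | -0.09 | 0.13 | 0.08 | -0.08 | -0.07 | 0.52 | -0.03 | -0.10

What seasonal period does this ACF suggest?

The largest autocorrelation is r_7 = 0.52; the remaining lags stay at or below 0.13.
The dominant spike at lag 7 indicates a seasonal period of 7.

7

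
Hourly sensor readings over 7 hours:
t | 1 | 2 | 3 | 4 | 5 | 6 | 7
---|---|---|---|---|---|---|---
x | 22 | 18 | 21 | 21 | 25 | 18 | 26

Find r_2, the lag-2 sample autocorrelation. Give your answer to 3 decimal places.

Mean x̄ = (22 + 18 + 21 + 21 + 25 + 18 + 26)/7 = 21.5714
Numerator Σ_{t=1}^{5}(x_t−x̄)(x_{t+2}−x̄) = 17.0612
Denominator Σ(x_t−x̄)² = 57.7143
r_2 = 17.0612 / 57.7143 = 0.296

0.296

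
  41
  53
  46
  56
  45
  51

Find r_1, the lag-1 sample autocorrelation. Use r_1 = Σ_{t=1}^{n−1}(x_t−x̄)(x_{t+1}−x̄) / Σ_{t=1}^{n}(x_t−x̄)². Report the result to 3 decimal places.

Mean x̄ = (41 + 53 + 46 + 56 + 45 + 51)/6 = 48.6667
Deviations from mean: -7.6667, 4.3333, -2.6667, 7.3333, -3.6667, 2.3333
Numerator Σ_{t=1}^{5}(x_t−x̄)(x_{t+1}−x̄) = -99.7778
Denominator Σ(x_t−x̄)² = 157.3333
r_1 = -99.7778 / 157.3333 = -0.634

-0.634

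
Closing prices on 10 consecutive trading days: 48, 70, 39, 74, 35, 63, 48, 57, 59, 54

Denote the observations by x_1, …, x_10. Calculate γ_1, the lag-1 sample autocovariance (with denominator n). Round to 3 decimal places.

-125.359

Mean x̄ = (48 + 70 + 39 + 74 + 35 + 63 + 48 + 57 + 59 + 54)/10 = 54.7000
Σ_{t=1}^{9}(x_t−x̄)(x_{t+1}−x̄) = -1253.5900
γ_1 = -1253.5900 / 10 = -125.359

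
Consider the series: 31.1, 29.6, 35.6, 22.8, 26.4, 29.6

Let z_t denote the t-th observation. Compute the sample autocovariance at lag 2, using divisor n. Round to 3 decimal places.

-1.813

Mean z̄ = (31.1 + 29.6 + 35.6 + 22.8 + 26.4 + 29.6)/6 = 29.1833
Σ_{t=1}^{4}(z_t−z̄)(z_{t+2}−z̄) = -10.8806
γ_2 = -10.8806 / 6 = -1.813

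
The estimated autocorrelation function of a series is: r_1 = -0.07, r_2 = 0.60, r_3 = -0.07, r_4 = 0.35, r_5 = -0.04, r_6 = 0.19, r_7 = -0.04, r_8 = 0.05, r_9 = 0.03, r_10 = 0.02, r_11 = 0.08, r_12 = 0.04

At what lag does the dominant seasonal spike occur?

The largest autocorrelation is r_2 = 0.60, with weaker echoes at lags 4 (0.35) and 6 (0.19); the remaining lags stay at or below 0.08.
The dominant spike at lag 2 indicates a seasonal period of 2.

2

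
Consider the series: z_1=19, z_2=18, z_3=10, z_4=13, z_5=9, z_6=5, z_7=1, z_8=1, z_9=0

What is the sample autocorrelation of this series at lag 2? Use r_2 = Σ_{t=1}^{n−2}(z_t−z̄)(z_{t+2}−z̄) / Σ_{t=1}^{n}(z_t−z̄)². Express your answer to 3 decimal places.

Mean z̄ = (19 + 18 + 10 + 13 + 9 + 5 + 1 + 1 + 0)/9 = 8.4444
Numerator Σ_{t=1}^{7}(z_t−z̄)(z_{t+2}−z̄) = 129.4938
Denominator Σ(z_t−z̄)² = 420.2222
r_2 = 129.4938 / 420.2222 = 0.308

0.308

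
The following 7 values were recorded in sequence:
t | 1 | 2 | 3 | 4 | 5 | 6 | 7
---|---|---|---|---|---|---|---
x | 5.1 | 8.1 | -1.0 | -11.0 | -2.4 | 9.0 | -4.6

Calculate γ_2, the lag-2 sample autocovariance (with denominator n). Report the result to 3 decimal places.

Mean x̄ = (5.1 + 8.1 − 1.0 − 11.0 − 2.4 + 9.0 − 4.6)/7 = 0.4571
Σ_{t=1}^{5}(x_t−x̄)(x_{t+2}−x̄) = -173.5951
γ_2 = -173.5951 / 7 = -24.799

-24.799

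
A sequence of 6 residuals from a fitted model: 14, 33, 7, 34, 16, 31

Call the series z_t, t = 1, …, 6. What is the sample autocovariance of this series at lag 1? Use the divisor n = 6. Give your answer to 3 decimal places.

Mean z̄ = (14 + 33 + 7 + 34 + 16 + 31)/6 = 22.5000
Deviations: -8.5000, 10.5000, -15.5000, 11.5000, -6.5000, 8.5000
Σ_{t=1}^{5}(z_t−z̄)(z_{t+1}−z̄) = -560.2500
γ_1 = -560.2500 / 6 = -93.375

-93.375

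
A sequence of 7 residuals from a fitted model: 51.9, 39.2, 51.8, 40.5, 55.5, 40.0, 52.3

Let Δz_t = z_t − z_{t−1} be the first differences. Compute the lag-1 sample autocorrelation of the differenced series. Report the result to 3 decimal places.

First differences Δz: -12.7, 12.6, -11.3, 15.0, -15.5, 12.3
Mean of differences = 0.0667
Numerator Σ(Δz_t−Δz̄)(Δz_{t+1}−Δz̄) = -895.1078
Denominator Σ(Δz_t−Δz̄)² = 1064.2533
r_1(Δz) = -895.1078 / 1064.2533 = -0.841

-0.841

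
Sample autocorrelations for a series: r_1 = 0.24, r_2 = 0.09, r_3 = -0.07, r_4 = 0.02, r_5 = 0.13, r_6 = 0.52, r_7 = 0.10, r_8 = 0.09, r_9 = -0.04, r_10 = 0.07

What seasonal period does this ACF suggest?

6

The largest autocorrelation is r_6 = 0.52; the remaining lags stay at or below 0.24. The elevated value at lag 1 (0.24), dropping to 0.09 at lag 2, reflects decaying short-term dependence rather than seasonality.
The dominant spike at lag 6 indicates a seasonal period of 6.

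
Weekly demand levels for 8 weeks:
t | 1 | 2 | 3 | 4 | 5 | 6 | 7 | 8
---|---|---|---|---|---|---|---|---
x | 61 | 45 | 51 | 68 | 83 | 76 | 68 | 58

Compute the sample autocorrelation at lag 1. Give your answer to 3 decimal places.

Mean x̄ = (61 + 45 + 51 + 68 + 83 + 76 + 68 + 58)/8 = 63.7500
Deviations from mean: -2.7500, -18.7500, -12.7500, 4.2500, 19.2500, 12.2500, 4.2500, -5.7500
Σ(x_t−x̄)(x_{t+1}−x̄) = (51.5625) + (239.0625) + (-54.1875) + (81.8125) + (235.8125) + (52.0625) + (-24.4375) = 581.6875
Denominator Σ(x_t−x̄)² = 1111.5000
r_1 = 581.6875 / 1111.5000 = 0.523

0.523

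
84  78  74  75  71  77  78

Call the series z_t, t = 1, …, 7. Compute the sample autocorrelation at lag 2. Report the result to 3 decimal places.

-0.144

Mean z̄ = (84 + 78 + 74 + 75 + 71 + 77 + 78)/7 = 76.7143
Deviations from mean: 7.2857, 1.2857, -2.7143, -1.7143, -5.7143, 0.2857, 1.2857
Σ(z_t−z̄)(z_{t+2}−z̄) = (-19.7755) + (-2.2041) + (15.5102) + (-0.4898) + (-7.3469) = -14.3061
Denominator Σ(z_t−z̄)² = 99.4286
r_2 = -14.3061 / 99.4286 = -0.144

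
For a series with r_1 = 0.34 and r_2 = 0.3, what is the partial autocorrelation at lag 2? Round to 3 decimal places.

φ_{22} = (r_2 − r_1²) / (1 − r_1²)
r_1² = (0.34)² = 0.1156
Numerator = 0.3 − 0.1156 = 0.1844; denominator = 1 − 0.1156 = 0.8844
φ_{22} = 0.1844 / 0.8844 = 0.209

0.209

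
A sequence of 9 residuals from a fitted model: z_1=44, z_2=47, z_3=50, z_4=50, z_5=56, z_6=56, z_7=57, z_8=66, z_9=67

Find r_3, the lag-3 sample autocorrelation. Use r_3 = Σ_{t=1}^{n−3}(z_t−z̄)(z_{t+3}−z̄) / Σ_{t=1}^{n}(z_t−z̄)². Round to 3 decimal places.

Mean z̄ = (44 + 47 + 50 + 50 + 56 + 56 + 57 + 66 + 67)/9 = 54.7778
Numerator Σ_{t=1}^{6}(z_t−z̄)(z_{t+3}−z̄) = 54.1852
Denominator Σ(z_t−z̄)² = 505.5556
r_3 = 54.1852 / 505.5556 = 0.107

0.107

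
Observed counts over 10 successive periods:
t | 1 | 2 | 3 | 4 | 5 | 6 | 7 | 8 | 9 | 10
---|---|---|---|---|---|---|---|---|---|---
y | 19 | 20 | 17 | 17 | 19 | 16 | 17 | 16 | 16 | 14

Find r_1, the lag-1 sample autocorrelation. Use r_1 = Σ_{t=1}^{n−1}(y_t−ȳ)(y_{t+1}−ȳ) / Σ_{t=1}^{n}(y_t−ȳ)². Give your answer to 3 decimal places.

Mean ȳ = (19 + 20 + 17 + 17 + 19 + 16 + 17 + 16 + 16 + 14)/10 = 17.1000
Numerator Σ_{t=1}^{9}(y_t−ȳ)(y_{t+1}−ȳ) = 7.7900
Denominator Σ(y_t−ȳ)² = 28.9000
r_1 = 7.7900 / 28.9000 = 0.270

0.270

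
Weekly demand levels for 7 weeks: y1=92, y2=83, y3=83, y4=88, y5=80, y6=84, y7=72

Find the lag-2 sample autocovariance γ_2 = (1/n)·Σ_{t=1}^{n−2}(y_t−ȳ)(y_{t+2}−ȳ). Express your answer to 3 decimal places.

5.382

Mean ȳ = (92 + 83 + 83 + 88 + 80 + 84 + 72)/7 = 83.1429
Σ_{t=1}^{5}(y_t−ȳ)(y_{t+2}−ȳ) = 37.6735
γ_2 = 37.6735 / 7 = 5.382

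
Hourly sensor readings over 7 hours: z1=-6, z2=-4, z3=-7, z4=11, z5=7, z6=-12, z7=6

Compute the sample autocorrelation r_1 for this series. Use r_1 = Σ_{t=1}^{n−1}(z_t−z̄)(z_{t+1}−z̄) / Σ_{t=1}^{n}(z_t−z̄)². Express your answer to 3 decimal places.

-0.242

Mean z̄ = (-6 − 4 − 7 + 11 + 7 − 12 + 6)/7 = -0.7143
Deviations from mean: -5.2857, -3.2857, -6.2857, 11.7143, 7.7143, -11.2857, 6.7143
Σ(z_t−z̄)(z_{t+1}−z̄) = (17.3673) + (20.6531) + (-73.6327) + (90.3673) + (-87.0612) + (-75.7755) = -108.0816
Denominator Σ(z_t−z̄)² = 447.4286
r_1 = -108.0816 / 447.4286 = -0.242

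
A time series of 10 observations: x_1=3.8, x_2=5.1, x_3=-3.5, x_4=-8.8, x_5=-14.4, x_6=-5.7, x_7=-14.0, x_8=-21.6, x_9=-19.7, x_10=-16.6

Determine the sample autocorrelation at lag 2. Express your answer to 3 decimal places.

Mean x̄ = (3.8 + 5.1 − 3.5 − 8.8 − 14.4 − 5.7 − 14.0 − 21.6 − 19.7 − 16.6)/10 = -9.5400
Numerator Σ_{t=1}^{8}(x_t−x̄)(x_{t+2}−x̄) = 170.7168
Denominator Σ(x_t−x̄)² = 786.0840
r_2 = 170.7168 / 786.0840 = 0.217

0.217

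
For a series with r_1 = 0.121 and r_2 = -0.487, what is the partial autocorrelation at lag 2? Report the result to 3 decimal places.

-0.509

φ_{22} = (r_2 − r_1²) / (1 − r_1²)
r_1² = (0.121)² = 0.014641
Numerator = -0.487 − 0.0146 = -0.5016; denominator = 1 − 0.0146 = 0.9854
φ_{22} = -0.5016 / 0.9854 = -0.509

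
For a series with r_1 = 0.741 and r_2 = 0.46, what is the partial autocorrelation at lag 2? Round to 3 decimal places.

φ_{22} = (r_2 − r_1²) / (1 − r_1²)
r_1² = (0.741)² = 0.549081
Numerator = 0.46 − 0.5491 = -0.0891; denominator = 1 − 0.5491 = 0.4509
φ_{22} = -0.0891 / 0.4509 = -0.198

-0.198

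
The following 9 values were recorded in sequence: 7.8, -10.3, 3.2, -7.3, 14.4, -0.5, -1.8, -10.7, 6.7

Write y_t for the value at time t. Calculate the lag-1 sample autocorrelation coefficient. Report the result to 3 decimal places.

-0.497

Mean ȳ = (7.8 − 10.3 + 3.2 − 7.3 + 14.4 − 0.5 − 1.8 − 10.7 + 6.7)/9 = 0.1667
Numerator Σ_{t=1}^{8}(y_t−ȳ)(y_{t+1}−ȳ) = -298.3711
Denominator Σ(y_t−ȳ)² = 600.4400
r_1 = -298.3711 / 600.4400 = -0.497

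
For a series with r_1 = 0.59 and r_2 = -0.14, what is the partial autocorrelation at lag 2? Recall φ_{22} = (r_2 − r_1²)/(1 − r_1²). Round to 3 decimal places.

-0.749

φ_{22} = (r_2 − r_1²) / (1 − r_1²)
r_1² = (0.59)² = 0.3481
Numerator = -0.14 − 0.3481 = -0.4881; denominator = 1 − 0.3481 = 0.6519
φ_{22} = -0.4881 / 0.6519 = -0.749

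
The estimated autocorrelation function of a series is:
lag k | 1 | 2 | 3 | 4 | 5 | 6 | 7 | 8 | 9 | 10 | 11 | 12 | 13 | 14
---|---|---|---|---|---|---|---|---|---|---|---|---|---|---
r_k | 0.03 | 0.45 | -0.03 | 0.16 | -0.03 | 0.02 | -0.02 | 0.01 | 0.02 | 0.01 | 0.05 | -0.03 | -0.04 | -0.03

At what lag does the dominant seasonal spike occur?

The largest autocorrelation is r_2 = 0.45, with a weaker echo at lag 4 (0.16); the remaining lags stay at or below 0.05.
The dominant spike at lag 2 indicates a seasonal period of 2.

2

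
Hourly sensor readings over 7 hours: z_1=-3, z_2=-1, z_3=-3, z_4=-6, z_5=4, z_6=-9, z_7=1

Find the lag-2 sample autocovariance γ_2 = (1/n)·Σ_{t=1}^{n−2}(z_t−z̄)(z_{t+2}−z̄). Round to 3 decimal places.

Mean z̄ = (-3 − 1 − 3 − 6 + 4 − 9 + 1)/7 = -2.4286
Σ_{t=1}^{5}(z_t−z̄)(z_{t+2}−z̄) = 37.0612
γ_2 = 37.0612 / 7 = 5.294

5.294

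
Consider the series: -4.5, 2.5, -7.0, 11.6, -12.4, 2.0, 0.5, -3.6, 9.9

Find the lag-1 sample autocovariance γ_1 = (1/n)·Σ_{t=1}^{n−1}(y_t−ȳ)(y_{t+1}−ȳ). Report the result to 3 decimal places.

-35.084

Mean ȳ = (-4.5 + 2.5 − 7.0 + 11.6 − 12.4 + 2.0 + 0.5 − 3.6 + 9.9)/9 = -0.1111
Σ_{t=1}^{8}(y_t−ȳ)(y_{t+1}−ȳ) = -315.7535
γ_1 = -315.7535 / 9 = -35.084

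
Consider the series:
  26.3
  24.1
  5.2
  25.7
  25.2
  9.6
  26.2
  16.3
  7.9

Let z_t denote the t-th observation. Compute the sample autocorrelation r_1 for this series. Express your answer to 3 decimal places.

-0.322

Mean z̄ = (26.3 + 24.1 + 5.2 + 25.7 + 25.2 + 9.6 + 26.2 + 16.3 + 7.9)/9 = 18.5000
Numerator Σ_{t=1}^{8}(z_t−z̄)(z_{t+1}−z̄) = -200.1000
Denominator Σ(z_t−z̄)² = 621.5200
r_1 = -200.1000 / 621.5200 = -0.322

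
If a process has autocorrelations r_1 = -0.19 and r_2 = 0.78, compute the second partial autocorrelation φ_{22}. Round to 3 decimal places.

0.772

φ_{22} = (r_2 − r_1²) / (1 − r_1²)
r_1² = (-0.19)² = 0.0361
Numerator = 0.78 − 0.0361 = 0.7439; denominator = 1 − 0.0361 = 0.9639
φ_{22} = 0.7439 / 0.9639 = 0.772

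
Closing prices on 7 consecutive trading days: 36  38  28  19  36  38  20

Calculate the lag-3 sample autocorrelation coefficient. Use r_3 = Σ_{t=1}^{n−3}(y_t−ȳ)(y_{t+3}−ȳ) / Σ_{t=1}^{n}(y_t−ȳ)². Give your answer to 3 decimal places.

0.195

Mean ȳ = (36 + 38 + 28 + 19 + 36 + 38 + 20)/7 = 30.7143
Deviations from mean: 5.2857, 7.2857, -2.7143, -11.7143, 5.2857, 7.2857, -10.7143
Σ(y_t−ȳ)(y_{t+3}−ȳ) = (-61.9184) + (38.5102) + (-19.7755) + (125.5102) = 82.3265
Denominator Σ(y_t−ȳ)² = 421.4286
r_3 = 82.3265 / 421.4286 = 0.195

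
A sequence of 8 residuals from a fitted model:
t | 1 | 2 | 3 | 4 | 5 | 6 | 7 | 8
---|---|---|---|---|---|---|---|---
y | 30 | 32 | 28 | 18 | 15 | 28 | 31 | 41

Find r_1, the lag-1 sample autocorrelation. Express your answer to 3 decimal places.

Mean ȳ = (30 + 32 + 28 + 18 + 15 + 28 + 31 + 41)/8 = 27.8750
Deviations from mean: 2.1250, 4.1250, 0.1250, -9.8750, -12.8750, 0.1250, 3.1250, 13.1250
Σ(y_t−ȳ)(y_{t+1}−ȳ) = (8.7656) + (0.5156) + (-1.2344) + (127.1406) + (-1.6094) + (0.3906) + (41.0156) = 174.9844
Denominator Σ(y_t−ȳ)² = 466.8750
r_1 = 174.9844 / 466.8750 = 0.375

0.375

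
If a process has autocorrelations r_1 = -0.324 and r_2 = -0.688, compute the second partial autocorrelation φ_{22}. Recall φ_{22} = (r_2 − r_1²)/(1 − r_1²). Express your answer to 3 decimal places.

φ_{22} = (r_2 − r_1²) / (1 − r_1²)
r_1² = (-0.324)² = 0.104976
Numerator = -0.688 − 0.1050 = -0.7930; denominator = 1 − 0.1050 = 0.8950
φ_{22} = -0.7930 / 0.8950 = -0.886

-0.886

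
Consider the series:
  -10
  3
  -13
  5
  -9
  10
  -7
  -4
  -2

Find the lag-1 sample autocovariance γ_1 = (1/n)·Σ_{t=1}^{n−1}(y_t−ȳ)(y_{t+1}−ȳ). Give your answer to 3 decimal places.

-39.667

Mean ȳ = (-10 + 3 − 13 + 5 − 9 + 10 − 7 − 4 − 2)/9 = -3.0000
Σ_{t=1}^{8}(y_t−ȳ)(y_{t+1}−ȳ) = -357.0000
γ_1 = -357.0000 / 9 = -39.667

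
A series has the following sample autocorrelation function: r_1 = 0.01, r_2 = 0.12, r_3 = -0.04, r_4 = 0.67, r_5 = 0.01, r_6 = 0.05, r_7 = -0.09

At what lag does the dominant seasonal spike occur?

4

The largest autocorrelation is r_4 = 0.67; the remaining lags stay at or below 0.12.
The dominant spike at lag 4 indicates a seasonal period of 4.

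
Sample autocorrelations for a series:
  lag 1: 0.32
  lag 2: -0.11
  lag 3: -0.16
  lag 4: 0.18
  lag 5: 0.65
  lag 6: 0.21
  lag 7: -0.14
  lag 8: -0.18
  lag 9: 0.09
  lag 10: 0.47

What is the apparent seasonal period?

The largest autocorrelation is r_5 = 0.65, with a weaker echo at lag 10 (0.47); the remaining lags stay at or below 0.32.
The dominant spike at lag 5 indicates a seasonal period of 5.

5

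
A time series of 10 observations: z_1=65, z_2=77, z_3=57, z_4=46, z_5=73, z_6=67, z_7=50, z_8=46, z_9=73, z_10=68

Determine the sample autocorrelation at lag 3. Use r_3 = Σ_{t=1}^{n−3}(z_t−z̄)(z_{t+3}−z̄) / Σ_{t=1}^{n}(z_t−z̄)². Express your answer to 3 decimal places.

Mean z̄ = (65 + 77 + 57 + 46 + 73 + 67 + 50 + 46 + 73 + 68)/10 = 62.2000
Numerator Σ_{t=1}^{7}(z_t−z̄)(z_{t+3}−z̄) = 93.2800
Denominator Σ(z_t−z̄)² = 1217.6000
r_3 = 93.2800 / 1217.6000 = 0.077

0.077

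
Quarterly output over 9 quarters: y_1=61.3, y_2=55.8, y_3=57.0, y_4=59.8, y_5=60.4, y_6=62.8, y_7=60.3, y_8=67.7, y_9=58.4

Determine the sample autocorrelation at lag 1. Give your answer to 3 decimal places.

Mean ȳ = (61.3 + 55.8 + 57.0 + 59.8 + 60.4 + 62.8 + 60.3 + 67.7 + 58.4)/9 = 60.3889
Numerator Σ_{t=1}^{8}(y_t−ȳ)(y_{t+1}−ȳ) = -2.0190
Denominator Σ(y_t−ȳ)² = 96.9489
r_1 = -2.0190 / 96.9489 = -0.021

-0.021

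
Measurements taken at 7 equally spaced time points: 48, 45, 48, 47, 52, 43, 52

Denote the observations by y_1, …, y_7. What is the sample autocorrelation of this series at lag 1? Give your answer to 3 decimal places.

Mean ȳ = (48 + 45 + 48 + 47 + 52 + 43 + 52)/7 = 47.8571
Deviations from mean: 0.1429, -2.8571, 0.1429, -0.8571, 4.1429, -4.8571, 4.1429
Σ(y_t−ȳ)(y_{t+1}−ȳ) = (-0.4082) + (-0.4082) + (-0.1224) + (-3.5510) + (-20.1224) + (-20.1224) = -44.7347
Denominator Σ(y_t−ȳ)² = 66.8571
r_1 = -44.7347 / 66.8571 = -0.669

-0.669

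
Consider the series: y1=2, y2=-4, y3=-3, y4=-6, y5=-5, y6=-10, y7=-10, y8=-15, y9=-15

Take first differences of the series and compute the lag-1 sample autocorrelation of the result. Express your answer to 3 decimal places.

First differences Δy: -6, 1, -3, 1, -5, 0, -5, 0
Mean of differences = -2.1250
Numerator Σ(Δy_t−Δȳ)(Δy_{t+1}−Δȳ) = -44.8906
Denominator Σ(Δy_t−Δȳ)² = 60.8750
r_1(Δy) = -44.8906 / 60.8750 = -0.737

-0.737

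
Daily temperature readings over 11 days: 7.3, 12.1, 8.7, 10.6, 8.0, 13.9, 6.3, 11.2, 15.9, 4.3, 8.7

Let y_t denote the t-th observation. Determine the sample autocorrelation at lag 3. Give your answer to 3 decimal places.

Mean ȳ = (7.3 + 12.1 + 8.7 + 10.6 + 8.0 + 13.9 + 6.3 + 11.2 + 15.9 + 4.3 + 8.7)/11 = 9.7273
Numerator Σ_{t=1}^{8}(y_t−ȳ)(y_{t+3}−ȳ) = 26.8069
Denominator Σ(y_t−ȳ)² = 116.2618
r_3 = 26.8069 / 116.2618 = 0.231

0.231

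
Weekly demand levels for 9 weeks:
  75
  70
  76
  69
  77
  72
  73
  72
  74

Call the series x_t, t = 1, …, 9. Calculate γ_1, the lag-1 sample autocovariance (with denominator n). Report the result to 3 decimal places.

Mean x̄ = (75 + 70 + 76 + 69 + 77 + 72 + 73 + 72 + 74)/9 = 73.1111
Σ_{t=1}^{8}(x_t−x̄)(x_{t+1}−x̄) = -47.7901
γ_1 = -47.7901 / 9 = -5.310

-5.310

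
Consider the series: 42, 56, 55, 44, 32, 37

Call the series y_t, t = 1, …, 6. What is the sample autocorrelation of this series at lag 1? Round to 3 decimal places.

Mean ȳ = (42 + 56 + 55 + 44 + 32 + 37)/6 = 44.3333
Deviations from mean: -2.3333, 11.6667, 10.6667, -0.3333, -12.3333, -7.3333
Σ(y_t−ȳ)(y_{t+1}−ȳ) = (-27.2222) + (124.4444) + (-3.5556) + (4.1111) + (90.4444) = 188.2222
Denominator Σ(y_t−ȳ)² = 461.3333
r_1 = 188.2222 / 461.3333 = 0.408

0.408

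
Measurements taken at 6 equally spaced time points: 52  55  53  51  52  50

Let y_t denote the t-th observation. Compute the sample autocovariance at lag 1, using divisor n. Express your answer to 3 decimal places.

0.245

Mean ȳ = (52 + 55 + 53 + 51 + 52 + 50)/6 = 52.1667
Σ_{t=1}^{5}(y_t−ȳ)(y_{t+1}−ȳ) = 1.4722
γ_1 = 1.4722 / 6 = 0.245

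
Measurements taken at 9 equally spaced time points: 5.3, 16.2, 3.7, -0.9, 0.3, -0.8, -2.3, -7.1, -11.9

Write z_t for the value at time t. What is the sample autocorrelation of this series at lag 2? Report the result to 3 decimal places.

0.078

Mean z̄ = (5.3 + 16.2 + 3.7 − 0.9 + 0.3 − 0.8 − 2.3 − 7.1 − 11.9)/9 = 0.2778
Σ(z_t−z̄)(z_{t+2}−z̄) = (17.1872) + (-18.7528) + (0.0760) + (1.2694) + (-0.0573) + (7.9516) + (31.3916) = 39.0657
Denominator Σ(z_t−z̄)² = 502.3756
r_2 = 39.0657 / 502.3756 = 0.078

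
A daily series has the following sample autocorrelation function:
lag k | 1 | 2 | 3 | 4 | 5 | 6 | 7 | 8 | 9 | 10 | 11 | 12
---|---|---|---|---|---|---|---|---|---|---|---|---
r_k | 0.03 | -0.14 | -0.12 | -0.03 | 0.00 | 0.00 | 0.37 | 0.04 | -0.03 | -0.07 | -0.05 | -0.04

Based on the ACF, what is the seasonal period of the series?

The largest autocorrelation is r_7 = 0.37; the remaining lags stay at or below 0.04.
The dominant spike at lag 7 indicates a seasonal period of 7.

7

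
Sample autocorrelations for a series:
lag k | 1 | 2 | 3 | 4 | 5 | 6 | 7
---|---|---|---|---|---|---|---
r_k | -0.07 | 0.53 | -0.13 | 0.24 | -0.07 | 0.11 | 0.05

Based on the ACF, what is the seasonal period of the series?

2

The largest autocorrelation is r_2 = 0.53, with a weaker echo at lag 4 (0.24); the remaining lags stay at or below 0.11.
The dominant spike at lag 2 indicates a seasonal period of 2.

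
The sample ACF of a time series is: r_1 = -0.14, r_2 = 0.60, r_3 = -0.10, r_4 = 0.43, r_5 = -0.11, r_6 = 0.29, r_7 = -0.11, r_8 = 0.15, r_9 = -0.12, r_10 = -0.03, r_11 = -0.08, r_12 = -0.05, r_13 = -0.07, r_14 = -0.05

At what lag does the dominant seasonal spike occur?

The largest autocorrelation is r_2 = 0.60, with weaker echoes at lags 4 (0.43), 6 (0.29) and 8 (0.15); the remaining lags stay at or below -0.03.
The dominant spike at lag 2 indicates a seasonal period of 2.

2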